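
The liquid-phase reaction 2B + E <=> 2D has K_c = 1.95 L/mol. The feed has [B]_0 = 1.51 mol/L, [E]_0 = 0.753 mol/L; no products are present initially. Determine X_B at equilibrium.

X = 0.469

Let X = conversion of B; extent ξ = 1.51X/2 mol/L.
Concentrations: [B] = 1.51 − 1.51X; [E] = 0.753 − 0.755X; [D] = 1.51X.
K_c = [D]^2 / ([B]^2 [E]).
This equals 1.95 at X = 0.469 (the root in 0 < X < 1).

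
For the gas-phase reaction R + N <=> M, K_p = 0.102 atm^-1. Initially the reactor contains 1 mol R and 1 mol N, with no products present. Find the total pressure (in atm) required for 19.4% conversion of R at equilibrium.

Take 1 mol R as basis and let X be its fractional conversion, so ξ = X.
Species balance: n_R = 1 − X; n_N = 1 − X; n_M = X.
Summing: n_T = 2 − X.
K_p = p_M / (p_R p_N) with p_i = (n_i/n_T)·P.
At X = 0.194: the mole-fraction product g(X) = Π y_i^ν_i = 0.5393. Since K_p = g(X)·P^{-1}, P = (g/K_p)^(1/1) = (0.5393/0.102)^(1/1) = 5.29 atm.

P = 5.29 atm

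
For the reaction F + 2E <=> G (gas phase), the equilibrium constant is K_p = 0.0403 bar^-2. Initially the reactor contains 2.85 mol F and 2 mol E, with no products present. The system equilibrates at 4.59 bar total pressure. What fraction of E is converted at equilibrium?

Let X = conversion of E (basis 2 mol E); extent of reaction ξ = X.
Moles: n_F = 2.85 − X; n_E = 2 − 2X; n_G = X.
n_T = Σnᵢ = 4.85 − 2X.
Mole fractions y_i = n_i/n_T; K_p = p_G / (p_F p_E^2) with p_i = y_i·P.
Setting this equal to 0.0403 bar^-2 and taking the physical root (0 < X < 1) gives X = 0.258.

X = 0.258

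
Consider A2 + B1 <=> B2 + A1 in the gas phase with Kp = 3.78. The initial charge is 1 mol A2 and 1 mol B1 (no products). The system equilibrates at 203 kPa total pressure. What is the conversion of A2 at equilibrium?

Basis: 1 mol A2 initially; let X = conversion of A2. Extent ξ = X.
Moles: n_A2 = 1 − X; n_B1 = 1 − X; n_B2 = X; n_A1 = X.
n_T stays at 2 (no change in mole number).
y_i = n_i/n_T, p_i = y_i·P. Kp = p_B2 p_A1 / (p_A2 p_B1).
Setting this equal to 3.78 and taking the physical root (0 < X < 1) gives X = 0.660.

X = 0.660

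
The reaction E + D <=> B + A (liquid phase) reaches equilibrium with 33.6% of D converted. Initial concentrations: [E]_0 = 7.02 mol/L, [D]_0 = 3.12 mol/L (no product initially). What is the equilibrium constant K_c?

Let X = conversion of D.
Concentrations: [E] = 7.02 − 3.12X; [D] = 3.12 − 3.12X; [B] = 3.12X; [A] = 3.12X.
At X = 0.336: [E] = 5.97, [D] = 2.07, [B] = 1.05, [A] = 1.05.
K_c = [B] [A] / ([E] [D]) = 0.0888.

K_c = 0.0888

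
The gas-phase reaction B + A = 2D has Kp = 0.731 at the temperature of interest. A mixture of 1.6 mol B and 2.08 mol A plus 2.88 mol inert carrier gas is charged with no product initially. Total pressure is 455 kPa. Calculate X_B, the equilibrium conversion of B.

X = 0.340

Let X = conversion of B (basis 1.6 mol B); extent of reaction ξ = 1.6X.
Moles: n_B = 1.6 − 1.6X; n_A = 2.08 − 1.6X; n_D = 3.2X; n_I = 2.88 (inert).
n_T stays at 6.56 (no change in mole number).
With p_i = (n_i/n_T)P, Kp = p_D^2 / (p_B p_A).
Substituting and setting equal to 0.731 gives a polynomial in X; the root in (0,1) is X = 0.340.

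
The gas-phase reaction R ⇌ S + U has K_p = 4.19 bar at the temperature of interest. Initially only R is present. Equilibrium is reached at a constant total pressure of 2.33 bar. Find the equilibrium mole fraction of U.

Let X = conversion of R (basis 1 mol R); extent of reaction ξ = X.
At extent ξ: n_R = 1 − X; n_S = X; n_U = X.
Total moles n_T = 1 + X.
With p_i = (n_i/n_T)P, K_p = p_S p_U / (p_R).
Equating to 4.19 bar and solving on 0 < X < 1: X = 0.802.
Then n_U = 0.802, n_T = 1.8, so y_U = 0.445.

y_U = 0.445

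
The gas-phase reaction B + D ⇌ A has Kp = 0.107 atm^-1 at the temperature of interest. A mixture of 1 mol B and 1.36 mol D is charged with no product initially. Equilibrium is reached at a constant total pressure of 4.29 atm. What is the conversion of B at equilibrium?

X = 0.198

Let X = conversion of B (basis 1 mol B); extent of reaction ξ = X.
Species balance: n_B = 1 − X; n_D = 1.36 − X; n_A = X.
Total moles n_T = 2.36 − X.
Mole fractions y_i = n_i/n_T; Kp = p_A / (p_B p_D) with p_i = y_i·P.
Setting this equal to 0.107 atm^-1 and taking the physical root (0 < X < 1) gives X = 0.198.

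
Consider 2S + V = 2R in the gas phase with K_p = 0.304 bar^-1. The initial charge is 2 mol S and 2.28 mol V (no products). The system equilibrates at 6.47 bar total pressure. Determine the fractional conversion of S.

X = 0.491

Take 2 mol S as basis and let X be its fractional conversion, so ξ = X.
Mole table: n_S = 2 − 2X; n_V = 2.28 − X; n_R = 2X.
n_T = Σnᵢ = 4.28 − X.
With p_i = (n_i/n_T)P, K_p = p_R^2 / (p_S^2 p_V).
Equating to 0.304 bar^-1 and solving on 0 < X < 1: X = 0.491.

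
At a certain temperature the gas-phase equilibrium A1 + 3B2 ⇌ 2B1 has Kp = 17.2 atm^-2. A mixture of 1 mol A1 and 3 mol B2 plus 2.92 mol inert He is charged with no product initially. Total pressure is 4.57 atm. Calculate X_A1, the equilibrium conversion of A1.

X = 0.717

Let X = conversion of A1 (basis 1 mol A1); extent of reaction ξ = X.
Mole table: n_A1 = 1 − X; n_B2 = 3 − 3X; n_B1 = 2X; n_I = 2.92 (inert).
Summing: n_T = 6.92 − 2X.
y_i = n_i/n_T, p_i = y_i·P. Kp = p_B1^2 / (p_A1 p_B2^3).
Substituting and setting equal to 17.2 atm^-2 gives a polynomial in X; the root in (0,1) is X = 0.717.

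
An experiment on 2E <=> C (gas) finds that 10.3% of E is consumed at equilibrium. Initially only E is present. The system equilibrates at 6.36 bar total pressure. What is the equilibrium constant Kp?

Kp = 0.00955 bar^-1

Let X = conversion of E (basis 1 mol E); extent of reaction ξ = 0.5X.
At extent ξ: n_E = 1 − X; n_C = 0.5X.
Summing: n_T = 1 − 0.5X.
At X = 0.103: n_E = 0.897, n_C = 0.0515, n_T = 0.949.
p_i = (n_i/n_T)·P. Kp = p_C / (p_E^2) = 0.00955 bar^-1.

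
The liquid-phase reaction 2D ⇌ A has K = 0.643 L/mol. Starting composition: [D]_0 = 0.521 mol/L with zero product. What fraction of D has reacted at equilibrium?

X = 0.315

Let X = conversion of D; extent ξ = 0.521X/2 mol/L.
Concentrations: [D] = 0.521 − 0.521X; [A] = 0.261X.
K = [A] / ([D]^2).
Solving K = 0.643 for X ∈ (0,1): X = 0.315.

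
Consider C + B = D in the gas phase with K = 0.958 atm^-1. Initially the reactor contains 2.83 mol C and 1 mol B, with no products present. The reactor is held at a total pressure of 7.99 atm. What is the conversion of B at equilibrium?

Take 1 mol B as basis and let X be its fractional conversion, so ξ = X.
Moles: n_C = 2.83 − X; n_B = 1 − X; n_D = X.
Summing: n_T = 3.83 − X.
y_i = n_i/n_T, p_i = y_i·P. K = p_D / (p_C p_B).
Substituting and setting equal to 0.958 atm^-1 gives a polynomial in X; the root in (0,1) is X = 0.836.

X = 0.836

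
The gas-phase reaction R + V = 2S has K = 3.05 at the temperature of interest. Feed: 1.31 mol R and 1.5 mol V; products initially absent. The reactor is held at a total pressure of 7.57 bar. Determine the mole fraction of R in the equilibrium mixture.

Let X = conversion of R (basis 1.31 mol R); extent of reaction ξ = 1.31X.
At extent ξ: n_R = 1.31 − 1.31X; n_V = 1.5 − 1.31X; n_S = 2.62X.
Total moles n_T = 2.81 (Δν = 0, constant).
y_i = n_i/n_T, p_i = y_i·P. K = p_S^2 / (p_R p_V).
Equating to 3.05 and solving on 0 < X < 1: X = 0.498.
Then n_R = 0.658, n_T = 2.81, so y_R = 0.234.

y_R = 0.234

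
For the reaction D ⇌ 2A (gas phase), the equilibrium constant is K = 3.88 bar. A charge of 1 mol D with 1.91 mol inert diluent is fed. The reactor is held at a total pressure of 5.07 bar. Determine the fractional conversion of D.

X = 0.547

Let X = conversion of D (basis 1 mol D); extent of reaction ξ = X.
Mole table: n_D = 1 − X; n_A = 2X; n_I = 1.91 (inert).
Total moles n_T = 2.91 + X.
y_i = n_i/n_T, p_i = y_i·P. K = p_A^2 / (p_D).
Setting this equal to 3.88 bar and taking the physical root (0 < X < 1) gives X = 0.547.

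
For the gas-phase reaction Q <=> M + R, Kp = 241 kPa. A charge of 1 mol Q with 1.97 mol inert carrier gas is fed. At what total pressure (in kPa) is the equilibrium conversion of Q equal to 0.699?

Take 1 mol Q as basis and let X be its fractional conversion, so ξ = X.
Moles: n_Q = 1 − X; n_M = X; n_R = X; n_I = 1.97 (inert).
Summing: n_T = 2.97 + X.
Kp = p_M p_R / (p_Q) with p_i = (n_i/n_T)·P.
At X = 0.699: the mole-fraction product g(X) = Π y_i^ν_i = 0.4424. Since Kp = g(X)·P^{1}, P = (Kp/g)^(1/1) = (241/0.4424)^(1/1) = 545 kPa.

P = 545 kPa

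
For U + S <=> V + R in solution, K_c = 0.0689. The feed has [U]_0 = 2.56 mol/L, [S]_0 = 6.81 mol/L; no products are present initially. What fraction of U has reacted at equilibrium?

X = 0.328

Let X = conversion of U; extent ξ = 2.56·X mol/L.
Concentrations: [U] = 2.56 − 2.56X; [S] = 6.81 − 2.56X; [V] = 2.56X; [R] = 2.56X.
K_c = [V] [R] / ([U] [S]).
Setting equal to 0.0689 and solving for X on (0,1) gives X = 0.328.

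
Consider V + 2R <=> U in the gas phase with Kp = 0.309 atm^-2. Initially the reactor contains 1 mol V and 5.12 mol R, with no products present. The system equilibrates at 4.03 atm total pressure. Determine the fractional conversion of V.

X = 0.755

Let X = conversion of V (basis 1 mol V); extent of reaction ξ = X.
At extent ξ: n_V = 1 − X; n_R = 5.12 − 2X; n_U = X.
n_T = Σnᵢ = 6.12 − 2X.
Mole fractions y_i = n_i/n_T; Kp = p_U / (p_V p_R^2) with p_i = y_i·P.
Substituting and setting equal to 0.309 atm^-2 gives a polynomial in X; the root in (0,1) is X = 0.755.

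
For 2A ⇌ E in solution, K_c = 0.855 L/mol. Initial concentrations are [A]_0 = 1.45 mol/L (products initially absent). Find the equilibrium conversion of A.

Let X = conversion of A; extent ξ = 1.45X/2 mol/L.
Concentrations: [A] = 1.45 − 1.45X; [E] = 0.725X.
K_c = [E] / ([A]^2).
Equating to 0.855 L/mol: the physical root is X = 0.535.

X = 0.535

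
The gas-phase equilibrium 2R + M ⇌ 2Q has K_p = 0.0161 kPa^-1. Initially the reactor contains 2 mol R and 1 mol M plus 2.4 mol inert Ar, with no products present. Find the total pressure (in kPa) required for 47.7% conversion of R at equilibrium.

P = 486 kPa

Basis: 2 mol R initially; let X = conversion of R. Extent ξ = X.
At extent ξ: n_R = 2 − 2X; n_M = 1 − X; n_Q = 2X; n_I = 2.4 (inert).
Summing: n_T = 5.4 − X.
K_p = p_Q^2 / (p_R^2 p_M) with p_i = (n_i/n_T)·P.
At X = 0.477: the mole-fraction product g(X) = Π y_i^ν_i = 7.83. Since K_p = g(X)·P^{-1}, P = (g/K_p)^(1/1) = (7.83/0.0161)^(1/1) = 486 kPa.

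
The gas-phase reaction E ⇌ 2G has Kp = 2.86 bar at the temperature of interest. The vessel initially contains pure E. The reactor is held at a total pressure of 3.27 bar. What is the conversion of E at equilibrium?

Take 1 mol E as basis and let X be its fractional conversion, so ξ = X.
Species balance: n_E = 1 − X; n_G = 2X.
n_T = Σnᵢ = 1 + X.
With p_i = (n_i/n_T)P, Kp = p_G^2 / (p_E).
This yields a degree-2 equation in X; solving on (0,1), X = 0.424.

X = 0.424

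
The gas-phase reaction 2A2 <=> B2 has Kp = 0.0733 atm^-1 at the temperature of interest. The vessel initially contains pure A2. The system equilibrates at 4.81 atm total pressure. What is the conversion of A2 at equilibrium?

Basis: 1 mol A2 initially; let X = conversion of A2. Extent ξ = 0.5X.
Moles: n_A2 = 1 − X; n_B2 = 0.5X.
n_T = Σnᵢ = 1 − 0.5X.
With p_i = (n_i/n_T)P, Kp = p_B2 / (p_A2^2).
Setting this equal to 0.0733 atm^-1 and taking the physical root (0 < X < 1) gives X = 0.356.

X = 0.356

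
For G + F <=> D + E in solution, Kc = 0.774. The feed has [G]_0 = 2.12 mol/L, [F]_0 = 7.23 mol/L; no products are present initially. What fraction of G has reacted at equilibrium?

Let X = conversion of G; extent ξ = 2.12·X mol/L.
Concentrations: [G] = 2.12 − 2.12X; [F] = 7.23 − 2.12X; [D] = 2.12X; [E] = 2.12X.
Kc = [D] [E] / ([G] [F]).
This equals 0.774 at X = 0.737 (the root in 0 < X < 1).

X = 0.737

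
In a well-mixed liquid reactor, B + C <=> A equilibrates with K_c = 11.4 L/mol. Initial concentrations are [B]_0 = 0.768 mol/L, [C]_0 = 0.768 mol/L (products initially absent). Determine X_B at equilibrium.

X = 0.714

Let X = conversion of B; extent ξ = 0.768·X mol/L.
Concentrations: [B] = 0.768 − 0.768X; [C] = 0.768 − 0.768X; [A] = 0.768X.
K_c = [A] / ([B] [C]).
Equating to 11.4 L/mol: the physical root is X = 0.714.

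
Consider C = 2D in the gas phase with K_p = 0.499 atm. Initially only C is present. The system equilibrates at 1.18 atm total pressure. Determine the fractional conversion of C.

X = 0.309

Let X = conversion of C (basis 1 mol C); extent of reaction ξ = X.
At extent ξ: n_C = 1 − X; n_D = 2X.
n_T = Σnᵢ = 1 + X.
With p_i = (n_i/n_T)P, K_p = p_D^2 / (p_C).
Equating to 0.499 atm and solving on 0 < X < 1: X = 0.309.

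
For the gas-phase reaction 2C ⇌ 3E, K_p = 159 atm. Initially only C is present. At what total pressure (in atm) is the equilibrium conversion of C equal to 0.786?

P = 6.19 atm

Let X = conversion of C (basis 1 mol C); extent of reaction ξ = 0.5X.
Species balance: n_C = 1 − X; n_E = 1.5X.
Summing: n_T = 1 + 0.5X.
K_p = p_E^3 / (p_C^2) with p_i = (n_i/n_T)·P.
At X = 0.786: the mole-fraction product g(X) = Π y_i^ν_i = 25.69. Since K_p = g(X)·P^{1}, P = (K_p/g)^(1/1) = (159/25.69)^(1/1) = 6.19 atm.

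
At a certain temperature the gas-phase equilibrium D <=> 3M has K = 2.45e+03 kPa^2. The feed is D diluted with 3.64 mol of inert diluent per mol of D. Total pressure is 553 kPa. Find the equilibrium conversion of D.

X = 0.182

Basis: 1 mol D initially; let X = conversion of D. Extent ξ = X.
At extent ξ: n_D = 1 − X; n_M = 3X; n_I = 3.64 (inert).
Summing: n_T = 4.64 + 2X.
With p_i = (n_i/n_T)P, K = p_M^3 / (p_D).
Setting this equal to 2.45e+03 kPa^2 and taking the physical root (0 < X < 1) gives X = 0.182.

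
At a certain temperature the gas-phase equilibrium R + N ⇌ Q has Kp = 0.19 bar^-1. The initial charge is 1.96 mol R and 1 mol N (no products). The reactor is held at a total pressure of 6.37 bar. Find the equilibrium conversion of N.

Take 1 mol N as basis and let X be its fractional conversion, so ξ = X.
Species balance: n_R = 1.96 − X; n_N = 1 − X; n_Q = X.
Summing: n_T = 2.96 − X.
With p_i = (n_i/n_T)P, Kp = p_Q / (p_R p_N).
Setting this equal to 0.19 bar^-1 and taking the physical root (0 < X < 1) gives X = 0.423.

X = 0.423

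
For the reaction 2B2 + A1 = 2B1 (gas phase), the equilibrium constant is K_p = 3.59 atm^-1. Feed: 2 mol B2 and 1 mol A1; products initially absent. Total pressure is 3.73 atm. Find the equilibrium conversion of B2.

Basis: 2 mol B2 initially; let X = conversion of B2. Extent ξ = X.
Species balance: n_B2 = 2 − 2X; n_A1 = 1 − X; n_B1 = 2X.
n_T = Σnᵢ = 3 − X.
With p_i = (n_i/n_T)P, K_p = p_B1^2 / (p_B2^2 p_A1).
Equating to 3.59 atm^-1 and solving on 0 < X < 1: X = 0.599.

X = 0.599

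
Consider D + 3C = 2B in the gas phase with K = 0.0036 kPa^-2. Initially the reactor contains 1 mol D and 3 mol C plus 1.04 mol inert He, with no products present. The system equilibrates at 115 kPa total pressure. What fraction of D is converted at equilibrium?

X = 0.635

Take 1 mol D as basis and let X be its fractional conversion, so ξ = X.
At extent ξ: n_D = 1 − X; n_C = 3 − 3X; n_B = 2X; n_I = 1.04 (inert).
Total moles n_T = 5.04 − 2X.
y_i = n_i/n_T, p_i = y_i·P. K = p_B^2 / (p_D p_C^3).
This yields a degree-4 equation in X; solving on (0,1), X = 0.635.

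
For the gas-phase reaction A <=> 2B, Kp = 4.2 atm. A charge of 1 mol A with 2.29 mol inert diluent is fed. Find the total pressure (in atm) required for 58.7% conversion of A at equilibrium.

P = 4.88 atm

Basis: 1 mol A initially; let X = conversion of A. Extent ξ = X.
Moles: n_A = 1 − X; n_B = 2X; n_I = 2.29 (inert).
Summing: n_T = 3.29 + X.
Kp = p_B^2 / (p_A) with p_i = (n_i/n_T)·P.
At X = 0.587: the mole-fraction product g(X) = Π y_i^ν_i = 0.8608. Since Kp = g(X)·P^{1}, P = (Kp/g)^(1/1) = (4.2/0.8608)^(1/1) = 4.88 atm.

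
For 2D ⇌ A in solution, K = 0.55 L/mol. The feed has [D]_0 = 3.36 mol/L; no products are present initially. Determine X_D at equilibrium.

Let X = conversion of D; extent ξ = 3.36X/2 mol/L.
Concentrations: [D] = 3.36 − 3.36X; [A] = 1.68X.
K = [A] / ([D]^2).
Setting equal to 0.55 and solving for X on (0,1) gives X = 0.598.

X = 0.598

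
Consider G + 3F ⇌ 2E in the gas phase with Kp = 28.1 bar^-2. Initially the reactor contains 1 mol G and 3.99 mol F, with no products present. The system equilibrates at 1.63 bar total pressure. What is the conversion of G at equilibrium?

Take 1 mol G as basis and let X be its fractional conversion, so ξ = X.
Species balance: n_G = 1 − X; n_F = 3.99 − 3X; n_E = 2X.
Total moles n_T = 4.99 − 2X.
Mole fractions y_i = n_i/n_T; Kp = p_E^2 / (p_G p_F^3) with p_i = y_i·P.
Setting this equal to 28.1 bar^-2 and taking the physical root (0 < X < 1) gives X = 0.855.

X = 0.855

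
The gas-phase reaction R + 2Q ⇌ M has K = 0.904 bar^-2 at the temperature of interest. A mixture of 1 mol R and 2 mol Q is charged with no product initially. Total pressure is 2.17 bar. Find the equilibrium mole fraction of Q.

y_Q = 0.495

Basis: 1 mol R initially; let X = conversion of R. Extent ξ = X.
Species balance: n_R = 1 − X; n_Q = 2 − 2X; n_M = X.
n_T = Σnᵢ = 3 − 2X.
With p_i = (n_i/n_T)P, K = p_M / (p_R p_Q^2).
Setting this equal to 0.904 bar^-2 and taking the physical root (0 < X < 1) gives X = 0.510.
Then n_Q = 0.979, n_T = 1.98, so y_Q = 0.495.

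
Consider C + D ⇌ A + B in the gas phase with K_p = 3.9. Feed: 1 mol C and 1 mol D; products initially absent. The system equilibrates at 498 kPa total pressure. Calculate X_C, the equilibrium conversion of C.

X = 0.664

Let X = conversion of C (basis 1 mol C); extent of reaction ξ = X.
At extent ξ: n_C = 1 − X; n_D = 1 − X; n_A = X; n_B = X.
n_T stays at 2 (no change in mole number).
With p_i = (n_i/n_T)P, K_p = p_A p_B / (p_C p_D).
Setting this equal to 3.9 and taking the physical root (0 < X < 1) gives X = 0.664.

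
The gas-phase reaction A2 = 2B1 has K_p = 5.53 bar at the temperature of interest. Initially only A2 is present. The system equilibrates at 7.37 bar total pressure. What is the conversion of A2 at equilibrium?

X = 0.397

Let X = conversion of A2 (basis 1 mol A2); extent of reaction ξ = X.
At extent ξ: n_A2 = 1 − X; n_B1 = 2X.
Total moles n_T = 1 + X.
y_i = n_i/n_T, p_i = y_i·P. K_p = p_B1^2 / (p_A2).
Setting this equal to 5.53 bar and taking the physical root (0 < X < 1) gives X = 0.397.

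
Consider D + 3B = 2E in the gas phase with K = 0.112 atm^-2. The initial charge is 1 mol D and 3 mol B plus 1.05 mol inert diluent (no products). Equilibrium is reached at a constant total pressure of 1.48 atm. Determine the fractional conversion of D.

X = 0.183

Let X = conversion of D (basis 1 mol D); extent of reaction ξ = X.
Mole table: n_D = 1 − X; n_B = 3 − 3X; n_E = 2X; n_I = 1.05 (inert).
Total moles n_T = 5.05 − 2X.
y_i = n_i/n_T, p_i = y_i·P. K = p_E^2 / (p_D p_B^3).
Substituting and setting equal to 0.112 atm^-2 gives a polynomial in X; the root in (0,1) is X = 0.183.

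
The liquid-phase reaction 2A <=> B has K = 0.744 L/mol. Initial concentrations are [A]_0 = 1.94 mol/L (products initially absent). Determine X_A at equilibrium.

Let X = conversion of A; extent ξ = 1.94X/2 mol/L.
Concentrations: [A] = 1.94 − 1.94X; [B] = 0.97X.
K = [B] / ([A]^2).
Solving K = 0.744 for X ∈ (0,1): X = 0.560.

X = 0.560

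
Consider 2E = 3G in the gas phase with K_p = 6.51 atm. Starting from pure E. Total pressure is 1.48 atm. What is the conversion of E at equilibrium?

X = 0.623

Take 1 mol E as basis and let X be its fractional conversion, so ξ = 0.5X.
Mole table: n_E = 1 − X; n_G = 1.5X.
Summing: n_T = 1 + 0.5X.
Mole fractions y_i = n_i/n_T; K_p = p_G^3 / (p_E^2) with p_i = y_i·P.
Setting this equal to 6.51 atm and taking the physical root (0 < X < 1) gives X = 0.623.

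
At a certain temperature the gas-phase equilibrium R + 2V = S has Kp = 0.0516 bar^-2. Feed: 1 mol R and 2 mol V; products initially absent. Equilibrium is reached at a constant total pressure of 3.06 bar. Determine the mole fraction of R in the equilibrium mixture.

y_R = 0.313

Take 1 mol R as basis and let X be its fractional conversion, so ξ = X.
Species balance: n_R = 1 − X; n_V = 2 − 2X; n_S = X.
n_T = Σnᵢ = 3 − 2X.
Mole fractions y_i = n_i/n_T; Kp = p_S / (p_R p_V^2) with p_i = y_i·P.
Substituting and setting equal to 0.0516 bar^-2 gives a polynomial in X; the root in (0,1) is X = 0.160.
Then n_R = 0.84, n_T = 2.68, so y_R = 0.313.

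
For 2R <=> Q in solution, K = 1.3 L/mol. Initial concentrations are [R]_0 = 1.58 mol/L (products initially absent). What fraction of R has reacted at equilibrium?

Let X = conversion of R; extent ξ = 1.58X/2 mol/L.
Concentrations: [R] = 1.58 − 1.58X; [Q] = 0.79X.
K = [Q] / ([R]^2).
Setting equal to 1.3 and solving for X on (0,1) gives X = 0.614.

X = 0.614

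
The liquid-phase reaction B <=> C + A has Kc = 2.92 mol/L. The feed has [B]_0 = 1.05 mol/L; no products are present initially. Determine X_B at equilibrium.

X = 0.781

Let X = conversion of B; extent ξ = 1.05·X mol/L.
Concentrations: [B] = 1.05 − 1.05X; [C] = 1.05X; [A] = 1.05X.
Kc = [C] [A] / ([B]).
Setting equal to 2.92 and solving for X on (0,1) gives X = 0.781.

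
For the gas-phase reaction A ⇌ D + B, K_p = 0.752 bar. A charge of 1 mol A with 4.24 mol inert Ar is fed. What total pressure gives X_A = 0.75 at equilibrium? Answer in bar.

Take 1 mol A as basis and let X be its fractional conversion, so ξ = X.
Species balance: n_A = 1 − X; n_D = X; n_B = X; n_I = 4.24 (inert).
n_T = Σnᵢ = 5.24 + X.
K_p = p_D p_B / (p_A) with p_i = (n_i/n_T)·P.
At X = 0.75: the mole-fraction product g(X) = Π y_i^ν_i = 0.3756. Since K_p = g(X)·P^{1}, P = (K_p/g)^(1/1) = (0.752/0.3756)^(1/1) = 2 bar.

P = 2 bar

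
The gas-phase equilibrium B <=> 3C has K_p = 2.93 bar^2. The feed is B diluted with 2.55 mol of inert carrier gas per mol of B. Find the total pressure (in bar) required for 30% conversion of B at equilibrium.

Let X = conversion of B (basis 1 mol B); extent of reaction ξ = X.
At extent ξ: n_B = 1 − X; n_C = 3X; n_I = 2.55 (inert).
Summing: n_T = 3.55 + 2X.
K_p = p_C^3 / (p_B) with p_i = (n_i/n_T)·P.
At X = 0.3: the mole-fraction product g(X) = Π y_i^ν_i = 0.06047. Since K_p = g(X)·P^{2}, P = (K_p/g)^(1/2) = (2.93/0.06047)^(1/2) = 6.96 bar.

P = 6.96 bar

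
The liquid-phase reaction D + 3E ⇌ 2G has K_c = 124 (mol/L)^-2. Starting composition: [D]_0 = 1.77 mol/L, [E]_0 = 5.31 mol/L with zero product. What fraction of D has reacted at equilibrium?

Let X = conversion of D; extent ξ = 1.77·X mol/L.
Concentrations: [D] = 1.77 − 1.77X; [E] = 5.31 − 5.31X; [G] = 3.54X.
K_c = [G]^2 / ([D] [E]^3).
Setting equal to 124 and solving for X on (0,1) gives X = 0.870.

X = 0.870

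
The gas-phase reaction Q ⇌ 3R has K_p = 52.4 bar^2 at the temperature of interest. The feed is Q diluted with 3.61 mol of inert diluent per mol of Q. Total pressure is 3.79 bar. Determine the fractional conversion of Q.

X = 0.877

Take 1 mol Q as basis and let X be its fractional conversion, so ξ = X.
At extent ξ: n_Q = 1 − X; n_R = 3X; n_I = 3.61 (inert).
n_T = Σnᵢ = 4.61 + 2X.
Mole fractions y_i = n_i/n_T; K_p = p_R^3 / (p_Q) with p_i = y_i·P.
Substituting and setting equal to 52.4 bar^2 gives a polynomial in X; the root in (0,1) is X = 0.877.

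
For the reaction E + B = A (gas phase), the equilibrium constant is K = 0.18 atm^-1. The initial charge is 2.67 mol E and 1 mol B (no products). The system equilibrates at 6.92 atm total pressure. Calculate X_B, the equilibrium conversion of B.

Let X = conversion of B (basis 1 mol B); extent of reaction ξ = X.
At extent ξ: n_E = 2.67 − X; n_B = 1 − X; n_A = X.
n_T = Σnᵢ = 3.67 − X.
With p_i = (n_i/n_T)P, K = p_A / (p_E p_B).
Equating to 0.18 atm^-1 and solving on 0 < X < 1: X = 0.462.

X = 0.462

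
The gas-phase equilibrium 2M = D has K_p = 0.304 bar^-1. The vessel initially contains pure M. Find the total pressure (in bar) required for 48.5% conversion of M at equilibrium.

Take 1 mol M as basis and let X be its fractional conversion, so ξ = 0.5X.
Mole table: n_M = 1 − X; n_D = 0.5X.
Total moles n_T = 1 − 0.5X.
K_p = p_D / (p_M^2) with p_i = (n_i/n_T)·P.
At X = 0.485: the mole-fraction product g(X) = Π y_i^ν_i = 0.6926. Since K_p = g(X)·P^{-1}, P = (g/K_p)^(1/1) = (0.6926/0.304)^(1/1) = 2.28 bar.

P = 2.28 bar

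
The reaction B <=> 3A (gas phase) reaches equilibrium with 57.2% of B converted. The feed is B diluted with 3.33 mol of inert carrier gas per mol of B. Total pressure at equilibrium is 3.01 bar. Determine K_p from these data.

K_p = 3.57 bar^2

Basis: 1 mol B initially; let X = conversion of B. Extent ξ = X.
Moles: n_B = 1 − X; n_A = 3X; n_I = 3.33 (inert).
Summing: n_T = 4.33 + 2X.
At X = 0.572: n_B = 0.428, n_A = 1.72, n_T = 5.47.
p_i = (n_i/n_T)·P. K_p = p_A^3 / (p_B) = 3.57 bar^2.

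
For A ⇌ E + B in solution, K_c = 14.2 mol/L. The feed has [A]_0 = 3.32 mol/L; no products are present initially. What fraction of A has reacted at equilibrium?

X = 0.836

Let X = conversion of A; extent ξ = 3.32·X mol/L.
Concentrations: [A] = 3.32 − 3.32X; [E] = 3.32X; [B] = 3.32X.
K_c = [E] [B] / ([A]).
Solving K_c = 14.2 for X ∈ (0,1): X = 0.836.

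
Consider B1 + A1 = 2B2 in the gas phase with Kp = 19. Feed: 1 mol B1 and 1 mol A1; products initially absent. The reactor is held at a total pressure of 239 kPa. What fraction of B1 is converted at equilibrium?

X = 0.685

Let X = conversion of B1 (basis 1 mol B1); extent of reaction ξ = X.
At extent ξ: n_B1 = 1 − X; n_A1 = 1 − X; n_B2 = 2X.
Since Δν = 0, n_T = 2 throughout.
With p_i = (n_i/n_T)P, Kp = p_B2^2 / (p_B1 p_A1).
Substituting and setting equal to 19 gives a polynomial in X; the root in (0,1) is X = 0.685.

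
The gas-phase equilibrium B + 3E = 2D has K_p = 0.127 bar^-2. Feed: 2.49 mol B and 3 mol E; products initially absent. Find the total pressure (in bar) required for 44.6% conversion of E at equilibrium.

Take 3 mol E as basis and let X be its fractional conversion, so ξ = X.
Mole table: n_B = 2.49 − X; n_E = 3 − 3X; n_D = 2X.
n_T = Σnᵢ = 5.49 − 2X.
K_p = p_D^2 / (p_B p_E^3) with p_i = (n_i/n_T)·P.
At X = 0.446: the mole-fraction product g(X) = Π y_i^ν_i = 1.793. Since K_p = g(X)·P^{-2}, P = (g/K_p)^(1/2) = (1.793/0.127)^(1/2) = 3.76 bar.

P = 3.76 bar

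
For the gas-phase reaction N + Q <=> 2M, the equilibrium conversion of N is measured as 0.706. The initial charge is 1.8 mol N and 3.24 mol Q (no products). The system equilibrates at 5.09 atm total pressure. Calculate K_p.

Take 1.8 mol N as basis and let X be its fractional conversion, so ξ = 1.8X.
At extent ξ: n_N = 1.8 − 1.8X; n_Q = 3.24 − 1.8X; n_M = 3.6X.
Since Δν = 0, n_T = 5.04 throughout.
At X = 0.706: n_N = 0.529, n_Q = 1.97, n_M = 2.54, n_T = 5.04.
p_i = (n_i/n_T)·P. K_p = p_M^2 / (p_N p_Q) = 6.2.

K_p = 6.2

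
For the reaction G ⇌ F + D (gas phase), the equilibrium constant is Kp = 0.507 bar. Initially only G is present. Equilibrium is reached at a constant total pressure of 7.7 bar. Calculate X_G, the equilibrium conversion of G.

X = 0.249

Take 1 mol G as basis and let X be its fractional conversion, so ξ = X.
Mole table: n_G = 1 − X; n_F = X; n_D = X.
Total moles n_T = 1 + X.
With p_i = (n_i/n_T)P, Kp = p_F p_D / (p_G).
Setting this equal to 0.507 bar and taking the physical root (0 < X < 1) gives X = 0.249.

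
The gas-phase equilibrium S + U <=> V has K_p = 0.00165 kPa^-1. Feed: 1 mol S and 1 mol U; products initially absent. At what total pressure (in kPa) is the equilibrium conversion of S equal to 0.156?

Basis: 1 mol S initially; let X = conversion of S. Extent ξ = X.
Mole table: n_S = 1 − X; n_U = 1 − X; n_V = X.
Total moles n_T = 2 − X.
K_p = p_V / (p_S p_U) with p_i = (n_i/n_T)·P.
At X = 0.156: the mole-fraction product g(X) = Π y_i^ν_i = 0.4038. Since K_p = g(X)·P^{-1}, P = (g/K_p)^(1/1) = (0.4038/0.00165)^(1/1) = 245 kPa.

P = 245 kPa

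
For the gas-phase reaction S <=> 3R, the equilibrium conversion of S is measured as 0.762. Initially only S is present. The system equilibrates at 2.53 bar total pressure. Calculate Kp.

Basis: 1 mol S initially; let X = conversion of S. Extent ξ = X.
At extent ξ: n_S = 1 − X; n_R = 3X.
Total moles n_T = 1 + 2X.
At X = 0.762: n_S = 0.238, n_R = 2.29, n_T = 2.52.
p_i = (n_i/n_T)·P. Kp = p_R^3 / (p_S) = 50.4 bar^2.

Kp = 50.4 bar^2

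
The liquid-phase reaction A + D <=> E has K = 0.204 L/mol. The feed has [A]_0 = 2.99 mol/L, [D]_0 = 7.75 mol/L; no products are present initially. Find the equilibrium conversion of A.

X = 0.554

Let X = conversion of A; extent ξ = 2.99·X mol/L.
Concentrations: [A] = 2.99 − 2.99X; [D] = 7.75 − 2.99X; [E] = 2.99X.
K = [E] / ([A] [D]).
This equals 0.204 at X = 0.554 (the root in 0 < X < 1).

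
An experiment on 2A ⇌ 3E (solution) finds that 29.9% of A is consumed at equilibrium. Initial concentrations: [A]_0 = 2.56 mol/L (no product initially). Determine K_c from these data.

Let X = conversion of A.
Concentrations: [A] = 2.56 − 2.56X; [E] = 3.84X.
At X = 0.299: [A] = 1.79, [E] = 1.15.
K_c = [E]^3 / ([A]^2) = 0.47 mol/L.

K_c = 0.47 mol/L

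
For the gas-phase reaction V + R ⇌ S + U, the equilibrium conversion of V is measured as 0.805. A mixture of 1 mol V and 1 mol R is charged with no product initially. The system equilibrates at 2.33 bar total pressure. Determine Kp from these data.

Kp = 17

Let X = conversion of V (basis 1 mol V); extent of reaction ξ = X.
Species balance: n_V = 1 − X; n_R = 1 − X; n_S = X; n_U = X.
Total moles n_T = 2 (Δν = 0, constant).
At X = 0.805: n_V = 0.195, n_R = 0.195, n_S = 0.805, n_U = 0.805, n_T = 2.
p_i = (n_i/n_T)·P. Kp = p_S p_U / (p_V p_R) = 17.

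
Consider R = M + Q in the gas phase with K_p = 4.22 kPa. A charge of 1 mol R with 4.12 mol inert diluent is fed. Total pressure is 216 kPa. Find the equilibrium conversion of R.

Take 1 mol R as basis and let X be its fractional conversion, so ξ = X.
Species balance: n_R = 1 − X; n_M = X; n_Q = X; n_I = 4.12 (inert).
Summing: n_T = 5.12 + X.
y_i = n_i/n_T, p_i = y_i·P. K_p = p_M p_Q / (p_R).
Setting this equal to 4.22 kPa and taking the physical root (0 < X < 1) gives X = 0.276.

X = 0.276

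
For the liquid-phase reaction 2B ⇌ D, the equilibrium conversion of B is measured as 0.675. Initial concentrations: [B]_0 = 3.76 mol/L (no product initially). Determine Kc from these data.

Kc = 0.85 L/mol

Let X = conversion of B.
Concentrations: [B] = 3.76 − 3.76X; [D] = 1.88X.
At X = 0.675: [B] = 1.22, [D] = 1.27.
Kc = [D] / ([B]^2) = 0.85 L/mol.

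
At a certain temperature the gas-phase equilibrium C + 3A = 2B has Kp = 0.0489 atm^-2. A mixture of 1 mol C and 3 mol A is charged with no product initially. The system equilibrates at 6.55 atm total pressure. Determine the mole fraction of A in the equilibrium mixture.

Basis: 1 mol C initially; let X = conversion of C. Extent ξ = X.
Species balance: n_C = 1 − X; n_A = 3 − 3X; n_B = 2X.
n_T = Σnᵢ = 4 − 2X.
Mole fractions y_i = n_i/n_T; Kp = p_B^2 / (p_C p_A^3) with p_i = y_i·P.
This yields a degree-4 equation in X; solving on (0,1), X = 0.411.
Then n_A = 1.77, n_T = 3.18, so y_A = 0.556.

y_A = 0.556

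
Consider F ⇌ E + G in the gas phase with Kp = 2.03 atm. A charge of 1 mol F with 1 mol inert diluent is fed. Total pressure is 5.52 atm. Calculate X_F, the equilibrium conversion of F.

X = 0.611

Basis: 1 mol F initially; let X = conversion of F. Extent ξ = X.
Mole table: n_F = 1 − X; n_E = X; n_G = X; n_I = 1 (inert).
Summing: n_T = 2 + X.
Mole fractions y_i = n_i/n_T; Kp = p_E p_G / (p_F) with p_i = y_i·P.
Substituting and setting equal to 2.03 atm gives a polynomial in X; the root in (0,1) is X = 0.611.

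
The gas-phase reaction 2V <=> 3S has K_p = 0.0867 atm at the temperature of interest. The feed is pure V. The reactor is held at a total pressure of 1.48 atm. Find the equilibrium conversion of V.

Take 1 mol V as basis and let X be its fractional conversion, so ξ = 0.5X.
Moles: n_V = 1 − X; n_S = 1.5X.
Summing: n_T = 1 + 0.5X.
y_i = n_i/n_T, p_i = y_i·P. K_p = p_S^3 / (p_V^2).
Substituting and setting equal to 0.0867 atm gives a polynomial in X; the root in (0,1) is X = 0.226.

X = 0.226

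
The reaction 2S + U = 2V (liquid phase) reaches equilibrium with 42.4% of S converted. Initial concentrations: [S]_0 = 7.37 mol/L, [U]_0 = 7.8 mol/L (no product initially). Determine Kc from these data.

Let X = conversion of S.
Concentrations: [S] = 7.37 − 7.37X; [U] = 7.8 − 3.69X; [V] = 7.37X.
At X = 0.424: [S] = 4.25, [U] = 6.24, [V] = 3.12.
Kc = [V]^2 / ([S]^2 [U]) = 0.0869 L/mol.

Kc = 0.0869 L/mol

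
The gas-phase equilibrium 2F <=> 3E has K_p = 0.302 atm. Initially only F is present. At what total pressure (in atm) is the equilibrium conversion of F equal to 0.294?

Take 1 mol F as basis and let X be its fractional conversion, so ξ = 0.5X.
At extent ξ: n_F = 1 − X; n_E = 1.5X.
n_T = Σnᵢ = 1 + 0.5X.
K_p = p_E^3 / (p_F^2) with p_i = (n_i/n_T)·P.
At X = 0.294: the mole-fraction product g(X) = Π y_i^ν_i = 0.15. Since K_p = g(X)·P^{1}, P = (K_p/g)^(1/1) = (0.302/0.15)^(1/1) = 2.01 atm.

P = 2.01 atm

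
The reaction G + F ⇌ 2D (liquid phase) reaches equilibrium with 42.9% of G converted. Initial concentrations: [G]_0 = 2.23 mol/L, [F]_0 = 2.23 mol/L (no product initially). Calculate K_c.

Let X = conversion of G.
Concentrations: [G] = 2.23 − 2.23X; [F] = 2.23 − 2.23X; [D] = 4.46X.
At X = 0.429: [G] = 1.27, [F] = 1.27, [D] = 1.91.
K_c = [D]^2 / ([G] [F]) = 2.26.

K_c = 2.26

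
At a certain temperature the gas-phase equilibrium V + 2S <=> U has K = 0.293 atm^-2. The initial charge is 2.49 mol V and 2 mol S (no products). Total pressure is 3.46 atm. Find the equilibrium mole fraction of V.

Take 2 mol S as basis and let X be its fractional conversion, so ξ = X.
Moles: n_V = 2.49 − X; n_S = 2 − 2X; n_U = X.
Summing: n_T = 4.49 − 2X.
y_i = n_i/n_T, p_i = y_i·P. K = p_U / (p_V p_S^2).
Substituting and setting equal to 0.293 atm^-2 gives a polynomial in X; the root in (0,1) is X = 0.525.
Then n_V = 1.96, n_T = 3.44, so y_V = 0.571.

y_V = 0.571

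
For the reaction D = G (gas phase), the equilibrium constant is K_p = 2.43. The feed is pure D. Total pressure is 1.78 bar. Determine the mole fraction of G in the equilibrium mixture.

y_G = 0.708

Basis: 1 mol D initially; let X = conversion of D. Extent ξ = X.
Mole table: n_D = 1 − X; n_G = X.
Total moles n_T = 1 (Δν = 0, constant).
With p_i = (n_i/n_T)P, K_p = p_G / (p_D).
This yields a degree-1 equation in X; solving on (0,1), X = 0.708.
Then n_G = 0.708, n_T = 1, so y_G = 0.708.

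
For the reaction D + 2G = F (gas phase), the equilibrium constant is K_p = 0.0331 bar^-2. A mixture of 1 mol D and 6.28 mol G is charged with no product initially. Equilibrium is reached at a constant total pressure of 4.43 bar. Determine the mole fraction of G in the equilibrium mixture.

y_G = 0.849

Let X = conversion of D (basis 1 mol D); extent of reaction ξ = X.
At extent ξ: n_D = 1 − X; n_G = 6.28 − 2X; n_F = X.
Total moles n_T = 7.28 − 2X.
y_i = n_i/n_T, p_i = y_i·P. K_p = p_F / (p_D p_G^2).
Substituting and setting equal to 0.0331 bar^-2 gives a polynomial in X; the root in (0,1) is X = 0.319.
Then n_G = 5.64, n_T = 6.64, so y_G = 0.849.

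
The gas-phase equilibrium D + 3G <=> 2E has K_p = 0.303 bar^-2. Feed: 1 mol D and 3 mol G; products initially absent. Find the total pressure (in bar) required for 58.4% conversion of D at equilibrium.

Take 1 mol D as basis and let X be its fractional conversion, so ξ = X.
At extent ξ: n_D = 1 − X; n_G = 3 − 3X; n_E = 2X.
Total moles n_T = 4 − 2X.
K_p = p_E^2 / (p_D p_G^3) with p_i = (n_i/n_T)·P.
At X = 0.584: the mole-fraction product g(X) = Π y_i^ν_i = 13.53. Since K_p = g(X)·P^{-2}, P = (g/K_p)^(1/2) = (13.53/0.303)^(1/2) = 6.68 bar.

P = 6.68 bar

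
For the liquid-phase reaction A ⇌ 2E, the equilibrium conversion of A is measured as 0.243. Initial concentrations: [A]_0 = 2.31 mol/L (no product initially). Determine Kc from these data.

Let X = conversion of A.
Concentrations: [A] = 2.31 − 2.31X; [E] = 4.62X.
At X = 0.243: [A] = 1.75, [E] = 1.12.
Kc = [E]^2 / ([A]) = 0.721 mol/L.

Kc = 0.721 mol/L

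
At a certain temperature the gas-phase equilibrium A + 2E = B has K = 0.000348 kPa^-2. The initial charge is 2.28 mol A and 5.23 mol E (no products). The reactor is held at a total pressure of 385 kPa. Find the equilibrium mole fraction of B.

Take 2.28 mol A as basis and let X be its fractional conversion, so ξ = 2.28X.
Mole table: n_A = 2.28 − 2.28X; n_E = 5.23 − 4.56X; n_B = 2.28X.
Summing: n_T = 7.51 − 4.56X.
y_i = n_i/n_T, p_i = y_i·P. K = p_B / (p_A p_E^2).
This yields a degree-3 equation in X; solving on (0,1), X = 0.868.
Then n_B = 1.98, n_T = 3.55, so y_B = 0.558.

y_B = 0.558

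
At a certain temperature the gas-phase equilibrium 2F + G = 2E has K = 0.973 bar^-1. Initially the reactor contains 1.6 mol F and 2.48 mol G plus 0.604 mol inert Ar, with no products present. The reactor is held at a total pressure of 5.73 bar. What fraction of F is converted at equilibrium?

Let X = conversion of F (basis 1.6 mol F); extent of reaction ξ = 0.8X.
At extent ξ: n_F = 1.6 − 1.6X; n_G = 2.48 − 0.8X; n_E = 1.6X; n_I = 0.604 (inert).
Total moles n_T = 4.68 − 0.8X.
Mole fractions y_i = n_i/n_T; K = p_E^2 / (p_F^2 p_G) with p_i = y_i·P.
Substituting and setting equal to 0.973 bar^-1 gives a polynomial in X; the root in (0,1) is X = 0.619.

X = 0.619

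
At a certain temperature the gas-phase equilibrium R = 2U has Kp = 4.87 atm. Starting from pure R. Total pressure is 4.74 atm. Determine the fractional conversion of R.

X = 0.452

Basis: 1 mol R initially; let X = conversion of R. Extent ξ = X.
Mole table: n_R = 1 − X; n_U = 2X.
n_T = Σnᵢ = 1 + X.
y_i = n_i/n_T, p_i = y_i·P. Kp = p_U^2 / (p_R).
Setting this equal to 4.87 atm and taking the physical root (0 < X < 1) gives X = 0.452.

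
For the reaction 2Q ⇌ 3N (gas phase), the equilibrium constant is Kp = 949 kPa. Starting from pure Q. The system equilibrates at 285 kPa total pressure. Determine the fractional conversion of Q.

Basis: 1 mol Q initially; let X = conversion of Q. Extent ξ = 0.5X.
Mole table: n_Q = 1 − X; n_N = 1.5X.
Total moles n_T = 1 + 0.5X.
With p_i = (n_i/n_T)P, Kp = p_N^3 / (p_Q^2).
This yields a degree-3 equation in X; solving on (0,1), X = 0.595.

X = 0.595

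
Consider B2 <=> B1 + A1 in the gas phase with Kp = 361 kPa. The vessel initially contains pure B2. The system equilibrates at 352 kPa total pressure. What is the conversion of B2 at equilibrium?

X = 0.712

Basis: 1 mol B2 initially; let X = conversion of B2. Extent ξ = X.
Species balance: n_B2 = 1 − X; n_B1 = X; n_A1 = X.
Summing: n_T = 1 + X.
Mole fractions y_i = n_i/n_T; Kp = p_B1 p_A1 / (p_B2) with p_i = y_i·P.
This yields a degree-2 equation in X; solving on (0,1), X = 0.712.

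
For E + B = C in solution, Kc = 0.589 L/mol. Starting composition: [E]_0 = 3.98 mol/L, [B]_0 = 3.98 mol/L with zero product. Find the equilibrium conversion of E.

X = 0.526

Let X = conversion of E; extent ξ = 3.98·X mol/L.
Concentrations: [E] = 3.98 − 3.98X; [B] = 3.98 − 3.98X; [C] = 3.98X.
Kc = [C] / ([E] [B]).
Setting equal to 0.589 and solving for X on (0,1) gives X = 0.526.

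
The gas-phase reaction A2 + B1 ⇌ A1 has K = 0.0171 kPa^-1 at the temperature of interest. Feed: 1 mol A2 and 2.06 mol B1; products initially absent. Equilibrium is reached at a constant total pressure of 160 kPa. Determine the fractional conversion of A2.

Take 1 mol A2 as basis and let X be its fractional conversion, so ξ = X.
Species balance: n_A2 = 1 − X; n_B1 = 2.06 − X; n_A1 = X.
Summing: n_T = 3.06 − X.
Mole fractions y_i = n_i/n_T; K = p_A1 / (p_A2 p_B1) with p_i = y_i·P.
Substituting and setting equal to 0.0171 kPa^-1 gives a polynomial in X; the root in (0,1) is X = 0.618.

X = 0.618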